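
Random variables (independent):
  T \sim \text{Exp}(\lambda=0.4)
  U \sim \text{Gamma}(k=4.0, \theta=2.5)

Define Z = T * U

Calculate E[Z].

For independent RVs: E[XY] = E[X]*E[Y]
E[T] = 2.5
E[U] = 10
E[Z] = 2.5 * 10 = 25

25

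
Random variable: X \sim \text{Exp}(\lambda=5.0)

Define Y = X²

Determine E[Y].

E[X²] = Var(X) + (E[X])² = 0.04 + 0.04 = 0.08

0.08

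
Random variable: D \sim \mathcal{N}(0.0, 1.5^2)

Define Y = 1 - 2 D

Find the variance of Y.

For Y = aD + b: Var(Y) = a² * Var(D)
Var(D) = 1.5^2 = 2.25
Var(Y) = (-2)² * 2.25 = 4 * 2.25 = 9

9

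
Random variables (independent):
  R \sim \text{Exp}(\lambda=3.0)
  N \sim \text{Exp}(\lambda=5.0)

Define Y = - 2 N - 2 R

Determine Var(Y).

For independent RVs: Var(aX + bY) = a²Var(X) + b²Var(Y)
Var(R) = 0.11111111
Var(N) = 0.04
Var(Y) = (-2)²*0.11111111 + (-2)²*0.04
= 4*0.11111111 + 4*0.04 = 0.60444444

0.60444444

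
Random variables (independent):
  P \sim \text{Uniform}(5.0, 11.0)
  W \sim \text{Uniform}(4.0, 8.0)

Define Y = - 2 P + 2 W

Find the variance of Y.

For independent RVs: Var(aX + bY) = a²Var(X) + b²Var(Y)
Var(P) = 3
Var(W) = 1.3333333
Var(Y) = (-2)²*3 + 2²*1.3333333
= 4*3 + 4*1.3333333 = 17.333333

17.333333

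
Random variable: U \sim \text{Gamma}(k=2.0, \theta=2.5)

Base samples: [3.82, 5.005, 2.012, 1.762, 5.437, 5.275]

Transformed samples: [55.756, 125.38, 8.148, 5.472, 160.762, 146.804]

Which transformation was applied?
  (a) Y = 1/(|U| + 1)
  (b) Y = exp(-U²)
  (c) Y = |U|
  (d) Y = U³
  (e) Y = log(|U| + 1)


Checking option (d) Y = U³:
  U = 3.82 -> Y = 55.756 ✓
  U = 5.005 -> Y = 125.38 ✓
  U = 2.012 -> Y = 8.148 ✓
All samples match this transformation.

(d) U³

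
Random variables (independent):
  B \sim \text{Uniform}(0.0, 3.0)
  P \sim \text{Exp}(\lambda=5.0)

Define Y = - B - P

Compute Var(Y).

For independent RVs: Var(aX + bY) = a²Var(X) + b²Var(Y)
Var(B) = 0.75
Var(P) = 0.04
Var(Y) = (-1)²*0.75 + (-1)²*0.04
= 1*0.75 + 1*0.04 = 0.79

0.79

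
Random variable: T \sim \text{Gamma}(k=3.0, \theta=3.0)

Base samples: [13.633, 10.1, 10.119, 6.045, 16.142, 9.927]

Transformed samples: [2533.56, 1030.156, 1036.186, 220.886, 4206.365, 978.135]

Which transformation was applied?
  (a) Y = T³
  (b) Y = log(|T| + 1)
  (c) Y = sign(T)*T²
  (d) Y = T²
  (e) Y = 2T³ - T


Checking option (a) Y = T³:
  T = 13.633 -> Y = 2533.56 ✓
  T = 10.1 -> Y = 1030.156 ✓
  T = 10.119 -> Y = 1036.186 ✓
All samples match this transformation.

(a) T³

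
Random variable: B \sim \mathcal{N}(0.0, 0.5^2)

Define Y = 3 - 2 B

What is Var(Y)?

For Y = aB + b: Var(Y) = a² * Var(B)
Var(B) = 0.5^2 = 0.25
Var(Y) = (-2)² * 0.25 = 4 * 0.25 = 1

1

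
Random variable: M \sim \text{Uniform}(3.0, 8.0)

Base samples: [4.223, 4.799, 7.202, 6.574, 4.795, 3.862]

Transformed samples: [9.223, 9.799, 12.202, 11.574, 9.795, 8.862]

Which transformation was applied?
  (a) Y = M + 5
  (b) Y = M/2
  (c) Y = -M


Checking option (a) Y = M + 5:
  M = 4.223 -> Y = 9.223 ✓
  M = 4.799 -> Y = 9.799 ✓
  M = 7.202 -> Y = 12.202 ✓
All samples match this transformation.

(a) M + 5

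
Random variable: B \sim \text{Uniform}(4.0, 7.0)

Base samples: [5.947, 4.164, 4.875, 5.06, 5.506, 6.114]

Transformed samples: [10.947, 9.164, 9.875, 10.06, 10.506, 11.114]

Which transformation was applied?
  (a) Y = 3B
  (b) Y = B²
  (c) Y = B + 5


Checking option (c) Y = B + 5:
  B = 5.947 -> Y = 10.947 ✓
  B = 4.164 -> Y = 9.164 ✓
  B = 4.875 -> Y = 9.875 ✓
All samples match this transformation.

(c) B + 5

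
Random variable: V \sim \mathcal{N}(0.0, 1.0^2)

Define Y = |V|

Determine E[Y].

For X ~ N(0, 1.0²), E[|X|] = sigma * sqrt(2/pi)
= 1.0 * sqrt(2/pi) = 0.79788456

0.79788456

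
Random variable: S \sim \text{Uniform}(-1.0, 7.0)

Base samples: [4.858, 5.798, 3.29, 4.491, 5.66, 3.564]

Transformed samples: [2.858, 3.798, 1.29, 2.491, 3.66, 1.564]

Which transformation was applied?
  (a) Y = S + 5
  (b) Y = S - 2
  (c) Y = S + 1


Checking option (b) Y = S - 2:
  S = 4.858 -> Y = 2.858 ✓
  S = 5.798 -> Y = 3.798 ✓
  S = 3.29 -> Y = 1.29 ✓
All samples match this transformation.

(b) S - 2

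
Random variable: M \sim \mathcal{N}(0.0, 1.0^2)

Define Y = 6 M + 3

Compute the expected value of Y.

For Y = 6M + 3:
E[Y] = 6 * E[M] + 3
E[M] = 0.0 = 0
E[Y] = 6 * 0 + 3 = 3

3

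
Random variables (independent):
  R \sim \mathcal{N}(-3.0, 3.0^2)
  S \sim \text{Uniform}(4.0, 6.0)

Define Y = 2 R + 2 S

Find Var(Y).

For independent RVs: Var(aX + bY) = a²Var(X) + b²Var(Y)
Var(R) = 9
Var(S) = 0.33333333
Var(Y) = 2²*9 + 2²*0.33333333
= 4*9 + 4*0.33333333 = 37.333333

37.333333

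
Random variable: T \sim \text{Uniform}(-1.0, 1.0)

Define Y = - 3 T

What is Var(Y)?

For Y = aT + b: Var(Y) = a² * Var(T)
Var(T) = (1 + 1)^2/12 = 0.33333333
Var(Y) = (-3)² * 0.33333333 = 9 * 0.33333333 = 3

3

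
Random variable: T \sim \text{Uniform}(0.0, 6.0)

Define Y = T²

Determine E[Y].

Using E[X²] = Var(X) + (E[X])²:
E[T] = 3
Var(T) = (6 - 0)^2/12 = 3
E[T²] = 3 + 3² = 3 + 9 = 12

12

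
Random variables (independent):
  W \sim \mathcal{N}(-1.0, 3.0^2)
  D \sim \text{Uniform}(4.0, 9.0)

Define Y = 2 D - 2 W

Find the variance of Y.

For independent RVs: Var(aX + bY) = a²Var(X) + b²Var(Y)
Var(W) = 9
Var(D) = 2.0833333
Var(Y) = (-2)²*9 + 2²*2.0833333
= 4*9 + 4*2.0833333 = 44.333333

44.333333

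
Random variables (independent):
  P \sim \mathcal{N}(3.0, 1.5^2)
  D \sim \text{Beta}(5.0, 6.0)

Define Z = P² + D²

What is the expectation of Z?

E[Z] = E[P²] + E[D²]
E[P²] = Var(P) + E[P]² = 2.25 + 9 = 11.25
E[D²] = Var(D) + E[D]² = 0.020661157 + 0.20661157 = 0.22727273
E[Z] = 11.25 + 0.22727273 = 11.477273

11.477273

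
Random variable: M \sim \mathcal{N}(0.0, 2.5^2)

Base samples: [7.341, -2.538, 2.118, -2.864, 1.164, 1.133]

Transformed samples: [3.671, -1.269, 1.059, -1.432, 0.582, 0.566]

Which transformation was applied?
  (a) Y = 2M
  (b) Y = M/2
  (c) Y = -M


Checking option (b) Y = M/2:
  M = 7.341 -> Y = 3.671 ✓
  M = -2.538 -> Y = -1.269 ✓
  M = 2.118 -> Y = 1.059 ✓
All samples match this transformation.

(b) M/2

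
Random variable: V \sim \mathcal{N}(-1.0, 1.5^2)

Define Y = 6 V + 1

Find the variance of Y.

For Y = aV + b: Var(Y) = a² * Var(V)
Var(V) = 1.5^2 = 2.25
Var(Y) = 6² * 2.25 = 36 * 2.25 = 81

81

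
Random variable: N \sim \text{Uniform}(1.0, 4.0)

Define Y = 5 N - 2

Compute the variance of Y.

For Y = aN + b: Var(Y) = a² * Var(N)
Var(N) = (4 - 1)^2/12 = 0.75
Var(Y) = 5² * 0.75 = 25 * 0.75 = 18.75

18.75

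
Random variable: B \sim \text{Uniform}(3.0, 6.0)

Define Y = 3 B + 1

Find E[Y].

For Y = 3B + 1:
E[Y] = 3 * E[B] + 1
E[B] = (3 + 6)/2 = 4.5
E[Y] = 3 * 4.5 + 1 = 14.5

14.5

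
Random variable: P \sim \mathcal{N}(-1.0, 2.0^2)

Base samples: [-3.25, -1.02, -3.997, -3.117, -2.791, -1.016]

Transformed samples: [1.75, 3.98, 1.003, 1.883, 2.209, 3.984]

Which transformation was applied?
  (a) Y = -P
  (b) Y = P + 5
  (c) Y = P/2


Checking option (b) Y = P + 5:
  P = -3.25 -> Y = 1.75 ✓
  P = -1.02 -> Y = 3.98 ✓
  P = -3.997 -> Y = 1.003 ✓
All samples match this transformation.

(b) P + 5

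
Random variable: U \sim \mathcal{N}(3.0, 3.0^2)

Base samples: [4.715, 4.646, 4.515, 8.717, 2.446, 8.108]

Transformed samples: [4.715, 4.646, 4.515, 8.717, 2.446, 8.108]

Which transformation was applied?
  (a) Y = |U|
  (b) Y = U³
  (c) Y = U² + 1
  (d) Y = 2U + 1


Checking option (a) Y = |U|:
  U = 4.715 -> Y = 4.715 ✓
  U = 4.646 -> Y = 4.646 ✓
  U = 4.515 -> Y = 4.515 ✓
All samples match this transformation.

(a) |U|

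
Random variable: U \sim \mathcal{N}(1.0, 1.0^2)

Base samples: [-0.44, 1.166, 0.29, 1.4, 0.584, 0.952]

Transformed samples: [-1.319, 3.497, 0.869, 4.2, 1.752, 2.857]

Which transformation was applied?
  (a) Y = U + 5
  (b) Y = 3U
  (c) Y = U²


Checking option (b) Y = 3U:
  U = -0.44 -> Y = -1.319 ✓
  U = 1.166 -> Y = 3.497 ✓
  U = 0.29 -> Y = 0.869 ✓
All samples match this transformation.

(b) 3U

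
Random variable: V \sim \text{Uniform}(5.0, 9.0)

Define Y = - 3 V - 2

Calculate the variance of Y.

For Y = aV + b: Var(Y) = a² * Var(V)
Var(V) = (9 - 5)^2/12 = 1.3333333
Var(Y) = (-3)² * 1.3333333 = 9 * 1.3333333 = 12

12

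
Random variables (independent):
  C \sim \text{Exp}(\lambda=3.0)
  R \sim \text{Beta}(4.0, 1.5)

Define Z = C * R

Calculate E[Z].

For independent RVs: E[XY] = E[X]*E[Y]
E[C] = 0.33333333
E[R] = 0.72727273
E[Z] = 0.33333333 * 0.72727273 = 0.24242424

0.24242424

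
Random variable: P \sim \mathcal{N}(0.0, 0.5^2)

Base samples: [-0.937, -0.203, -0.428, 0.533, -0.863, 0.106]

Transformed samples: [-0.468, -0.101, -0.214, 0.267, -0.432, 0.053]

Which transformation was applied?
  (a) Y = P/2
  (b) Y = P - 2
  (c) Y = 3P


Checking option (a) Y = P/2:
  P = -0.937 -> Y = -0.468 ✓
  P = -0.203 -> Y = -0.101 ✓
  P = -0.428 -> Y = -0.214 ✓
All samples match this transformation.

(a) P/2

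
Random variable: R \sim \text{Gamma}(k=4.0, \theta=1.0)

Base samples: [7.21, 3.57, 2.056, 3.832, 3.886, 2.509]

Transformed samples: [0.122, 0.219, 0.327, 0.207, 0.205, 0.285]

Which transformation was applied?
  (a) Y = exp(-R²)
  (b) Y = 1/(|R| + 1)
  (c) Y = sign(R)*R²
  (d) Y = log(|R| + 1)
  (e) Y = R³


Checking option (b) Y = 1/(|R| + 1):
  R = 7.21 -> Y = 0.122 ✓
  R = 3.57 -> Y = 0.219 ✓
  R = 2.056 -> Y = 0.327 ✓
All samples match this transformation.

(b) 1/(|R| + 1)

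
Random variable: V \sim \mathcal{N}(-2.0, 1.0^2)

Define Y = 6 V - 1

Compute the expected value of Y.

For Y = 6V - 1:
E[Y] = 6 * E[V] - 1
E[V] = -2.0 = -2
E[Y] = 6 * (-2) - 1 = -13

-13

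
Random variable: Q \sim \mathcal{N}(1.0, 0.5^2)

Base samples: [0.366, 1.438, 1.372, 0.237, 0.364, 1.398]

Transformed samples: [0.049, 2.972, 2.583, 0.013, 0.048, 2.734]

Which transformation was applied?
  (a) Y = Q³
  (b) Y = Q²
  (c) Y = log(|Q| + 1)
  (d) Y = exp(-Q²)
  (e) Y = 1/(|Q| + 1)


Checking option (a) Y = Q³:
  Q = 0.366 -> Y = 0.049 ✓
  Q = 1.438 -> Y = 2.972 ✓
  Q = 1.372 -> Y = 2.583 ✓
All samples match this transformation.

(a) Q³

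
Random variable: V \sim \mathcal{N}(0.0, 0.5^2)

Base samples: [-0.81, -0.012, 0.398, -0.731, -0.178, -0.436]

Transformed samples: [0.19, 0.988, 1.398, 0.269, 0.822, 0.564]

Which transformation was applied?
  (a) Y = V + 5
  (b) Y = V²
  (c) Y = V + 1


Checking option (c) Y = V + 1:
  V = -0.81 -> Y = 0.19 ✓
  V = -0.012 -> Y = 0.988 ✓
  V = 0.398 -> Y = 1.398 ✓
All samples match this transformation.

(c) V + 1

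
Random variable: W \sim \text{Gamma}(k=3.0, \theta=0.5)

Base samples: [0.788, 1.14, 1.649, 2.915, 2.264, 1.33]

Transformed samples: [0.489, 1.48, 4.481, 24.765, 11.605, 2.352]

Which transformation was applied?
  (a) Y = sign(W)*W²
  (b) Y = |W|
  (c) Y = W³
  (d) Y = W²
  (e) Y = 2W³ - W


Checking option (c) Y = W³:
  W = 0.788 -> Y = 0.489 ✓
  W = 1.14 -> Y = 1.48 ✓
  W = 1.649 -> Y = 4.481 ✓
All samples match this transformation.

(c) W³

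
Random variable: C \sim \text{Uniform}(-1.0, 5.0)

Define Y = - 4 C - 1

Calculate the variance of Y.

For Y = aC + b: Var(Y) = a² * Var(C)
Var(C) = (5 + 1)^2/12 = 3
Var(Y) = (-4)² * 3 = 16 * 3 = 48

48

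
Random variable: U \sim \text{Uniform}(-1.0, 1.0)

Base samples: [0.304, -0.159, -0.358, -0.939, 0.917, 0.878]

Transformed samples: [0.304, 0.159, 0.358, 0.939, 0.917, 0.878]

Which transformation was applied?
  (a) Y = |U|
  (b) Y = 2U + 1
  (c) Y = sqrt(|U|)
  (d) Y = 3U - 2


Checking option (a) Y = |U|:
  U = 0.304 -> Y = 0.304 ✓
  U = -0.159 -> Y = 0.159 ✓
  U = -0.358 -> Y = 0.358 ✓
All samples match this transformation.

(a) |U|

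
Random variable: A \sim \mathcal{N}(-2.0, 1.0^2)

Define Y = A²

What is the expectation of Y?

E[A²] = Var(A) + (E[A])² = 1 + 4 = 5

5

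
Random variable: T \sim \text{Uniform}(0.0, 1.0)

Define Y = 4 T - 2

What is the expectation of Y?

For Y = 4T - 2:
E[Y] = 4 * E[T] - 2
E[T] = (0 + 1)/2 = 0.5
E[Y] = 4 * 0.5 - 2 = 0

0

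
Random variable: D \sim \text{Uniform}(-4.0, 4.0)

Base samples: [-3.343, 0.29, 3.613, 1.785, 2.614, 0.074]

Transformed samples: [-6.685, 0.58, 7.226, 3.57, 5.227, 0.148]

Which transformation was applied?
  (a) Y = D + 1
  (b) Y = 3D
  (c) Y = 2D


Checking option (c) Y = 2D:
  D = -3.343 -> Y = -6.685 ✓
  D = 0.29 -> Y = 0.58 ✓
  D = 3.613 -> Y = 7.226 ✓
All samples match this transformation.

(c) 2D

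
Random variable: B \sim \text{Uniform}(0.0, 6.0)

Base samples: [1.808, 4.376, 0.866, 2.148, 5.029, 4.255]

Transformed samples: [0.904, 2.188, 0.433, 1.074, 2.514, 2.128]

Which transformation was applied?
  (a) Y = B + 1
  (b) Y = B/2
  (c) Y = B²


Checking option (b) Y = B/2:
  B = 1.808 -> Y = 0.904 ✓
  B = 4.376 -> Y = 2.188 ✓
  B = 0.866 -> Y = 0.433 ✓
All samples match this transformation.

(b) B/2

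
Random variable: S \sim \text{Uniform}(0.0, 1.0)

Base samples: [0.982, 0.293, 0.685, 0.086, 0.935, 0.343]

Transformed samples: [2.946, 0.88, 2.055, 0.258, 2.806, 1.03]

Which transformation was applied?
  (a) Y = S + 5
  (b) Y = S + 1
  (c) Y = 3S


Checking option (c) Y = 3S:
  S = 0.982 -> Y = 2.946 ✓
  S = 0.293 -> Y = 0.88 ✓
  S = 0.685 -> Y = 2.055 ✓
All samples match this transformation.

(c) 3S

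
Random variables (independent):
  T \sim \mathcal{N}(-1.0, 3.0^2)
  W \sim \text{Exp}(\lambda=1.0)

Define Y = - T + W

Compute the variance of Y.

For independent RVs: Var(aX + bY) = a²Var(X) + b²Var(Y)
Var(T) = 9
Var(W) = 1
Var(Y) = (-1)²*9 + 1²*1
= 1*9 + 1*1 = 10

10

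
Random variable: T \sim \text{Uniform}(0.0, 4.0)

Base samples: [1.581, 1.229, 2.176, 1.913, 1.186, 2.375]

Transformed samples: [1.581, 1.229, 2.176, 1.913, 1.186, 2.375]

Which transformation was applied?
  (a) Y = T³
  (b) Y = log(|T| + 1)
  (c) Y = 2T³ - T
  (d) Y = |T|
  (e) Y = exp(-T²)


Checking option (d) Y = |T|:
  T = 1.581 -> Y = 1.581 ✓
  T = 1.229 -> Y = 1.229 ✓
  T = 2.176 -> Y = 2.176 ✓
All samples match this transformation.

(d) |T|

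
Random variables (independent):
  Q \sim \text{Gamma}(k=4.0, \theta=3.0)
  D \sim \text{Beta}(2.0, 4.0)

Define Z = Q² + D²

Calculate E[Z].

E[Z] = E[Q²] + E[D²]
E[Q²] = Var(Q) + E[Q]² = 36 + 144 = 180
E[D²] = Var(D) + E[D]² = 0.031746032 + 0.11111111 = 0.14285714
E[Z] = 180 + 0.14285714 = 180.14286

180.14286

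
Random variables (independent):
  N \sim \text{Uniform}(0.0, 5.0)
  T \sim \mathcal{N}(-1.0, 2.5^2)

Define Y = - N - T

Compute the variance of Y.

For independent RVs: Var(aX + bY) = a²Var(X) + b²Var(Y)
Var(N) = 2.0833333
Var(T) = 6.25
Var(Y) = (-1)²*2.0833333 + (-1)²*6.25
= 1*2.0833333 + 1*6.25 = 8.3333333

8.3333333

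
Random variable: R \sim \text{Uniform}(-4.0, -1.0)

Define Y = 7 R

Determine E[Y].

For Y = 7R:
E[Y] = 7 * E[R]
E[R] = (-4 - 1)/2 = -2.5
E[Y] = 7 * (-2.5) = -17.5

-17.5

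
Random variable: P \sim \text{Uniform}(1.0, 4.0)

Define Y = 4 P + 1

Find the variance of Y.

For Y = aP + b: Var(Y) = a² * Var(P)
Var(P) = (4 - 1)^2/12 = 0.75
Var(Y) = 4² * 0.75 = 16 * 0.75 = 12

12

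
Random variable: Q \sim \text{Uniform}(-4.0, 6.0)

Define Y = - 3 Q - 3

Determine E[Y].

For Y = -3Q - 3:
E[Y] = -3 * E[Q] - 3
E[Q] = (-4 + 6)/2 = 1
E[Y] = -3 * 1 - 3 = -6

-6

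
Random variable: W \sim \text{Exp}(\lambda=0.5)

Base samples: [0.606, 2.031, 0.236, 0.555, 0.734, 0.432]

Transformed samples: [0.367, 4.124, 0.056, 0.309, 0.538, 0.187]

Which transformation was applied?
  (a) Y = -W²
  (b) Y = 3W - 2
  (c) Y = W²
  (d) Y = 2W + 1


Checking option (c) Y = W²:
  W = 0.606 -> Y = 0.367 ✓
  W = 2.031 -> Y = 4.124 ✓
  W = 0.236 -> Y = 0.056 ✓
All samples match this transformation.

(c) W²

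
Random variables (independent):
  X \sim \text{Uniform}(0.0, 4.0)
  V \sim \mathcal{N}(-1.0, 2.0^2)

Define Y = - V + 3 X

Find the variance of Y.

For independent RVs: Var(aX + bY) = a²Var(X) + b²Var(Y)
Var(X) = 1.3333333
Var(V) = 4
Var(Y) = 3²*1.3333333 + (-1)²*4
= 9*1.3333333 + 1*4 = 16

16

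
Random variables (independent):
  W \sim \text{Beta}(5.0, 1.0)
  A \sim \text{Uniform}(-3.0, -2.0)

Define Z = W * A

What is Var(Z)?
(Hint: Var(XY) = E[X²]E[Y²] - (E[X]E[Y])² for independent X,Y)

Var(XY) = E[X²]E[Y²] - (E[X]E[Y])²
E[W] = 0.83333333, Var(W) = 0.01984127
E[A] = -2.5, Var(A) = 0.083333333
E[W²] = 0.01984127 + 0.83333333² = 0.71428571
E[A²] = 0.083333333 + (-2.5)² = 6.3333333
Var(Z) = 0.71428571*6.3333333 - (0.83333333*(-2.5))²
= 4.5238095 - 4.3402778 = 0.18353175

0.18353175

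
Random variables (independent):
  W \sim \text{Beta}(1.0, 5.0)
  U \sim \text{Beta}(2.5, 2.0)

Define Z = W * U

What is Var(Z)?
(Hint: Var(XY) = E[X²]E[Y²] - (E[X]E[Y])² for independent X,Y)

Var(XY) = E[X²]E[Y²] - (E[X]E[Y])²
E[W] = 0.16666667, Var(W) = 0.01984127
E[U] = 0.55555556, Var(U) = 0.044893378
E[W²] = 0.01984127 + 0.16666667² = 0.047619048
E[U²] = 0.044893378 + 0.55555556² = 0.35353535
Var(Z) = 0.047619048*0.35353535 - (0.16666667*0.55555556)²
= 0.016835017 - 0.0085733882 = 0.0082616286

0.0082616286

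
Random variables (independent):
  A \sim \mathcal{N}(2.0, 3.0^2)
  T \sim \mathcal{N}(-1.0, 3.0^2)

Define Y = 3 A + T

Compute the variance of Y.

For independent RVs: Var(aX + bY) = a²Var(X) + b²Var(Y)
Var(A) = 9
Var(T) = 9
Var(Y) = 3²*9 + 1²*9
= 9*9 + 1*9 = 90

90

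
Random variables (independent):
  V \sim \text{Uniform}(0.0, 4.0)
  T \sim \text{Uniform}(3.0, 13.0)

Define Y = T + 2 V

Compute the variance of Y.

For independent RVs: Var(aX + bY) = a²Var(X) + b²Var(Y)
Var(V) = 1.3333333
Var(T) = 8.3333333
Var(Y) = 2²*1.3333333 + 1²*8.3333333
= 4*1.3333333 + 1*8.3333333 = 13.666667

13.666667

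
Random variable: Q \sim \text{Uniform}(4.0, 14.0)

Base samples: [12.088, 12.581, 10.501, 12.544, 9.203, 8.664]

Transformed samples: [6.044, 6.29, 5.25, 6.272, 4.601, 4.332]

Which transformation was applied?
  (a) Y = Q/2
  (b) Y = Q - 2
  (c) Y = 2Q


Checking option (a) Y = Q/2:
  Q = 12.088 -> Y = 6.044 ✓
  Q = 12.581 -> Y = 6.29 ✓
  Q = 10.501 -> Y = 5.25 ✓
All samples match this transformation.

(a) Q/2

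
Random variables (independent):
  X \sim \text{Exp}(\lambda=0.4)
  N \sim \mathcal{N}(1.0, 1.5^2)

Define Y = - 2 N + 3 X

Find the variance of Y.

For independent RVs: Var(aX + bY) = a²Var(X) + b²Var(Y)
Var(X) = 6.25
Var(N) = 2.25
Var(Y) = 3²*6.25 + (-2)²*2.25
= 9*6.25 + 4*2.25 = 65.25

65.25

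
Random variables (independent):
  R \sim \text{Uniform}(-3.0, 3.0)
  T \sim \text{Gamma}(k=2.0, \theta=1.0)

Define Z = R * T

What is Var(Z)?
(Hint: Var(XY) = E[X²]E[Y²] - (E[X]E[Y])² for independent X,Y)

Var(XY) = E[X²]E[Y²] - (E[X]E[Y])²
E[R] = 0, Var(R) = 3
E[T] = 2, Var(T) = 2
E[R²] = 3 + 0² = 3
E[T²] = 2 + 2² = 6
Var(Z) = 3*6 - (0*2)²
= 18 - 0 = 18

18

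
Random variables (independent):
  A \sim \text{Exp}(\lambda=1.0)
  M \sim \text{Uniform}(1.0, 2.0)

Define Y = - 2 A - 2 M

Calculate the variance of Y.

For independent RVs: Var(aX + bY) = a²Var(X) + b²Var(Y)
Var(A) = 1
Var(M) = 0.083333333
Var(Y) = (-2)²*1 + (-2)²*0.083333333
= 4*1 + 4*0.083333333 = 4.3333333

4.3333333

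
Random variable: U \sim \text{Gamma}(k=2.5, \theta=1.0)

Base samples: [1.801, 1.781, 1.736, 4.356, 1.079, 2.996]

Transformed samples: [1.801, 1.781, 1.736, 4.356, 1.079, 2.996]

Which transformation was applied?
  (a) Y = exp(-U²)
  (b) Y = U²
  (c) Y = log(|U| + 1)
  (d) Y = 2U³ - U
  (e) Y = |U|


Checking option (e) Y = |U|:
  U = 1.801 -> Y = 1.801 ✓
  U = 1.781 -> Y = 1.781 ✓
  U = 1.736 -> Y = 1.736 ✓
All samples match this transformation.

(e) |U|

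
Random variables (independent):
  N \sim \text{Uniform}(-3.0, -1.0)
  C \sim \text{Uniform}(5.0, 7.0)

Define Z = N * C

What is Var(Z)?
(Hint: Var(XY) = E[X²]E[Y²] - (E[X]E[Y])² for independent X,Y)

Var(XY) = E[X²]E[Y²] - (E[X]E[Y])²
E[N] = -2, Var(N) = 0.33333333
E[C] = 6, Var(C) = 0.33333333
E[N²] = 0.33333333 + (-2)² = 4.3333333
E[C²] = 0.33333333 + 6² = 36.333333
Var(Z) = 4.3333333*36.333333 - (-2*6)²
= 157.44444 - 144 = 13.444444

13.444444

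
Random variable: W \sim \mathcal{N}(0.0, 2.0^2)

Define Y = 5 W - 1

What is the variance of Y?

For Y = aW + b: Var(Y) = a² * Var(W)
Var(W) = 2.0^2 = 4
Var(Y) = 5² * 4 = 25 * 4 = 100

100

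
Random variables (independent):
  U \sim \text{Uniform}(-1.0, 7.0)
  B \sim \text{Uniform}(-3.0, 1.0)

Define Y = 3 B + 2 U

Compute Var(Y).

For independent RVs: Var(aX + bY) = a²Var(X) + b²Var(Y)
Var(U) = 5.3333333
Var(B) = 1.3333333
Var(Y) = 2²*5.3333333 + 3²*1.3333333
= 4*5.3333333 + 9*1.3333333 = 33.333333

33.333333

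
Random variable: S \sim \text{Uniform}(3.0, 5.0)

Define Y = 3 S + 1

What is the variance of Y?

For Y = aS + b: Var(Y) = a² * Var(S)
Var(S) = (5 - 3)^2/12 = 0.33333333
Var(Y) = 3² * 0.33333333 = 9 * 0.33333333 = 3

3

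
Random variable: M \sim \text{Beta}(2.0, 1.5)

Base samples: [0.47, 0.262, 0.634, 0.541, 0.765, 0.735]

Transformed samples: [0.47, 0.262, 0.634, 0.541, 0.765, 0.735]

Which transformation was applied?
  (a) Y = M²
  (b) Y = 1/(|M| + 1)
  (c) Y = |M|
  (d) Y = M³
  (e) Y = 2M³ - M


Checking option (c) Y = |M|:
  M = 0.47 -> Y = 0.47 ✓
  M = 0.262 -> Y = 0.262 ✓
  M = 0.634 -> Y = 0.634 ✓
All samples match this transformation.

(c) |M|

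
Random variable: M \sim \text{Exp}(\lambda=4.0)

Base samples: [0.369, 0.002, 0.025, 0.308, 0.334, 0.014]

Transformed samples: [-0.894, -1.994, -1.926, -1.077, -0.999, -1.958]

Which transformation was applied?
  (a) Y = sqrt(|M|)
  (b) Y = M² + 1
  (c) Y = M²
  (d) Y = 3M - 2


Checking option (d) Y = 3M - 2:
  M = 0.369 -> Y = -0.894 ✓
  M = 0.002 -> Y = -1.994 ✓
  M = 0.025 -> Y = -1.926 ✓
All samples match this transformation.

(d) 3M - 2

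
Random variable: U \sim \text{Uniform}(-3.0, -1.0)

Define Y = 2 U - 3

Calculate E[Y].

For Y = 2U - 3:
E[Y] = 2 * E[U] - 3
E[U] = (-3 - 1)/2 = -2
E[Y] = 2 * (-2) - 3 = -7

-7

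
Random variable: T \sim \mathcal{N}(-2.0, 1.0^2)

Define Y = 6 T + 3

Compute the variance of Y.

For Y = aT + b: Var(Y) = a² * Var(T)
Var(T) = 1.0^2 = 1
Var(Y) = 6² * 1 = 36 * 1 = 36

36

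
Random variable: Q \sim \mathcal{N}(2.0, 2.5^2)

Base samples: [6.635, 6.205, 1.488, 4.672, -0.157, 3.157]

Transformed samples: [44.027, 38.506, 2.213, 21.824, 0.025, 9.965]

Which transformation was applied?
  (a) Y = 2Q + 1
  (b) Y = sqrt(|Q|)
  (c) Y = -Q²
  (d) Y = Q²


Checking option (d) Y = Q²:
  Q = 6.635 -> Y = 44.027 ✓
  Q = 6.205 -> Y = 38.506 ✓
  Q = 1.488 -> Y = 2.213 ✓
All samples match this transformation.

(d) Q²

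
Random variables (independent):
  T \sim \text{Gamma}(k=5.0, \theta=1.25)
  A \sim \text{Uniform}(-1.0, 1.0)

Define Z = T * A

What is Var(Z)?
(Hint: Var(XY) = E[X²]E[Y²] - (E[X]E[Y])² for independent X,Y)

Var(XY) = E[X²]E[Y²] - (E[X]E[Y])²
E[T] = 6.25, Var(T) = 7.8125
E[A] = 0, Var(A) = 0.33333333
E[T²] = 7.8125 + 6.25² = 46.875
E[A²] = 0.33333333 + 0² = 0.33333333
Var(Z) = 46.875*0.33333333 - (6.25*0)²
= 15.625 - 0 = 15.625

15.625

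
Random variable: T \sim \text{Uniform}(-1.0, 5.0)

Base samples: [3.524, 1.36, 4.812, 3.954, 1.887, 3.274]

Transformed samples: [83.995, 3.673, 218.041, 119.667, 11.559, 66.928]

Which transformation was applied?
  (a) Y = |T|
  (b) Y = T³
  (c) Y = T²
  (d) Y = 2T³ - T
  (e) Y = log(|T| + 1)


Checking option (d) Y = 2T³ - T:
  T = 3.524 -> Y = 83.995 ✓
  T = 1.36 -> Y = 3.673 ✓
  T = 4.812 -> Y = 218.041 ✓
All samples match this transformation.

(d) 2T³ - T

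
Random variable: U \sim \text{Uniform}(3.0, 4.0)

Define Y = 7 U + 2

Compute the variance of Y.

For Y = aU + b: Var(Y) = a² * Var(U)
Var(U) = (4 - 3)^2/12 = 0.083333333
Var(Y) = 7² * 0.083333333 = 49 * 0.083333333 = 4.0833333

4.0833333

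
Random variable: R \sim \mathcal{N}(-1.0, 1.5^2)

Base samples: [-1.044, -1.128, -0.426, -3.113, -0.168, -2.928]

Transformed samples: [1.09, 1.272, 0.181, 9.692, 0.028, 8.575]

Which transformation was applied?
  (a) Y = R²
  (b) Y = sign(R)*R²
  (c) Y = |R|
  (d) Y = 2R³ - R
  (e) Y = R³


Checking option (a) Y = R²:
  R = -1.044 -> Y = 1.09 ✓
  R = -1.128 -> Y = 1.272 ✓
  R = -0.426 -> Y = 0.181 ✓
All samples match this transformation.

(a) R²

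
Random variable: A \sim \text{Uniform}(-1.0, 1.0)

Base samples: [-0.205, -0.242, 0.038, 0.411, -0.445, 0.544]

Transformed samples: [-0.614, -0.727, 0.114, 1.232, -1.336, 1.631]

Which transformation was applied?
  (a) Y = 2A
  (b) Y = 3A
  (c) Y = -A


Checking option (b) Y = 3A:
  A = -0.205 -> Y = -0.614 ✓
  A = -0.242 -> Y = -0.727 ✓
  A = 0.038 -> Y = 0.114 ✓
All samples match this transformation.

(b) 3A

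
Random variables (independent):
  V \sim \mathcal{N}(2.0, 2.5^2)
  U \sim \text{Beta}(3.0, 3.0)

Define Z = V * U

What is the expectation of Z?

For independent RVs: E[XY] = E[X]*E[Y]
E[V] = 2
E[U] = 0.5
E[Z] = 2 * 0.5 = 1

1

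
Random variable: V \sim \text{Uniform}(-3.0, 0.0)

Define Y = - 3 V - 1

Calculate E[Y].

For Y = -3V - 1:
E[Y] = -3 * E[V] - 1
E[V] = (-3 + 0)/2 = -1.5
E[Y] = -3 * (-1.5) - 1 = 3.5

3.5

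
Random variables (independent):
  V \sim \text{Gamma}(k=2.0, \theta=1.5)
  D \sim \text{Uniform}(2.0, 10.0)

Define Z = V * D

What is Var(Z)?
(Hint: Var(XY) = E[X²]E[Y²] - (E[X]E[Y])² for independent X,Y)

Var(XY) = E[X²]E[Y²] - (E[X]E[Y])²
E[V] = 3, Var(V) = 4.5
E[D] = 6, Var(D) = 5.3333333
E[V²] = 4.5 + 3² = 13.5
E[D²] = 5.3333333 + 6² = 41.333333
Var(Z) = 13.5*41.333333 - (3*6)²
= 558 - 324 = 234

234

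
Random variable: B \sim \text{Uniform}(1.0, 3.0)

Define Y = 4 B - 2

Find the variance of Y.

For Y = aB + b: Var(Y) = a² * Var(B)
Var(B) = (3 - 1)^2/12 = 0.33333333
Var(Y) = 4² * 0.33333333 = 16 * 0.33333333 = 5.3333333

5.3333333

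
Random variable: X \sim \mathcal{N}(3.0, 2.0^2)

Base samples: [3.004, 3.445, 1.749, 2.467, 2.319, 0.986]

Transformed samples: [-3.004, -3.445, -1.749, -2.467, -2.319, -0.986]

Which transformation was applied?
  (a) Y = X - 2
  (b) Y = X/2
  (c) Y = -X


Checking option (c) Y = -X:
  X = 3.004 -> Y = -3.004 ✓
  X = 3.445 -> Y = -3.445 ✓
  X = 1.749 -> Y = -1.749 ✓
All samples match this transformation.

(c) -X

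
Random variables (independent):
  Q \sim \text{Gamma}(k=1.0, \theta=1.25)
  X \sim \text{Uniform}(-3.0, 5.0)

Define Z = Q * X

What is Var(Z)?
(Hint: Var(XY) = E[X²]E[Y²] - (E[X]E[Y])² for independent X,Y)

Var(XY) = E[X²]E[Y²] - (E[X]E[Y])²
E[Q] = 1.25, Var(Q) = 1.5625
E[X] = 1, Var(X) = 5.3333333
E[Q²] = 1.5625 + 1.25² = 3.125
E[X²] = 5.3333333 + 1² = 6.3333333
Var(Z) = 3.125*6.3333333 - (1.25*1)²
= 19.791667 - 1.5625 = 18.229167

18.229167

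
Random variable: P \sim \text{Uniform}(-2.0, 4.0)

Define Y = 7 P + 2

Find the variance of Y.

For Y = aP + b: Var(Y) = a² * Var(P)
Var(P) = (4 + 2)^2/12 = 3
Var(Y) = 7² * 3 = 49 * 3 = 147

147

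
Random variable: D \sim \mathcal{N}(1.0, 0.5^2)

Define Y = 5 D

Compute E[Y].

For Y = 5D:
E[Y] = 5 * E[D]
E[D] = 1.0 = 1
E[Y] = 5 * 1 = 5

5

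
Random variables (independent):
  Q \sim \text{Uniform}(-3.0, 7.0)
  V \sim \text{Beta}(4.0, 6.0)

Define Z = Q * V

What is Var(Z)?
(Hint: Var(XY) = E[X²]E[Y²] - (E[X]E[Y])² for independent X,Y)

Var(XY) = E[X²]E[Y²] - (E[X]E[Y])²
E[Q] = 2, Var(Q) = 8.3333333
E[V] = 0.4, Var(V) = 0.021818182
E[Q²] = 8.3333333 + 2² = 12.333333
E[V²] = 0.021818182 + 0.4² = 0.18181818
Var(Z) = 12.333333*0.18181818 - (2*0.4)²
= 2.2424242 - 0.64 = 1.6024242

1.6024242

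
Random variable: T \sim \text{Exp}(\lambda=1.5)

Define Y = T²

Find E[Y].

Using E[X²] = Var(X) + (E[X])²:
E[T] = 0.66666667
Var(T) = 1/1.5^2 = 0.44444444
E[T²] = 0.44444444 + 0.66666667² = 0.44444444 + 0.44444444 = 0.88888889

0.88888889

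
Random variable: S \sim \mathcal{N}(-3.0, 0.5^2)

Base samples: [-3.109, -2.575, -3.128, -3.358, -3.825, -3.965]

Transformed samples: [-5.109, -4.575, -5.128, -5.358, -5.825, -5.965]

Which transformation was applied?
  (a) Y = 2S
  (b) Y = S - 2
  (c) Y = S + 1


Checking option (b) Y = S - 2:
  S = -3.109 -> Y = -5.109 ✓
  S = -2.575 -> Y = -4.575 ✓
  S = -3.128 -> Y = -5.128 ✓
All samples match this transformation.

(b) S - 2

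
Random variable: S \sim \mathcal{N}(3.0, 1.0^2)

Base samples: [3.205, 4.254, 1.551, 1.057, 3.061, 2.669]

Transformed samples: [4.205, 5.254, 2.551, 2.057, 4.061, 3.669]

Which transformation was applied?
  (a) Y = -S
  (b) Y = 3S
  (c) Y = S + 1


Checking option (c) Y = S + 1:
  S = 3.205 -> Y = 4.205 ✓
  S = 4.254 -> Y = 5.254 ✓
  S = 1.551 -> Y = 2.551 ✓
All samples match this transformation.

(c) S + 1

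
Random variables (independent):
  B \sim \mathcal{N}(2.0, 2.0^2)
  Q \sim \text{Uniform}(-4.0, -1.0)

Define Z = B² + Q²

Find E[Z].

E[Z] = E[B²] + E[Q²]
E[B²] = Var(B) + E[B]² = 4 + 4 = 8
E[Q²] = Var(Q) + E[Q]² = 0.75 + 6.25 = 7
E[Z] = 8 + 7 = 15

15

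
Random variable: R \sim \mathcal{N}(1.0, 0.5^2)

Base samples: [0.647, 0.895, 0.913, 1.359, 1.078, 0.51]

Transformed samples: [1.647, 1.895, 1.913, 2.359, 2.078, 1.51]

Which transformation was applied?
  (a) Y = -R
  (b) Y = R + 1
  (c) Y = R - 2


Checking option (b) Y = R + 1:
  R = 0.647 -> Y = 1.647 ✓
  R = 0.895 -> Y = 1.895 ✓
  R = 0.913 -> Y = 1.913 ✓
All samples match this transformation.

(b) R + 1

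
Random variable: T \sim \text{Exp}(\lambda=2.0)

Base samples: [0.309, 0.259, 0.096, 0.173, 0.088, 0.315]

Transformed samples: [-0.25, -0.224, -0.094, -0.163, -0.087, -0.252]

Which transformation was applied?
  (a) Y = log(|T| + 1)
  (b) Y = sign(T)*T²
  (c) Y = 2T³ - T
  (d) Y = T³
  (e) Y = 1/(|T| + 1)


Checking option (c) Y = 2T³ - T:
  T = 0.309 -> Y = -0.25 ✓
  T = 0.259 -> Y = -0.224 ✓
  T = 0.096 -> Y = -0.094 ✓
All samples match this transformation.

(c) 2T³ - T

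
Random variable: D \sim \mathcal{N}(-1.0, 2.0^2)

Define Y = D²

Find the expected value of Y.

Using E[X²] = Var(X) + (E[X])²:
E[D] = -1
Var(D) = 2.0^2 = 4
E[D²] = 4 + (-1)² = 4 + 1 = 5

5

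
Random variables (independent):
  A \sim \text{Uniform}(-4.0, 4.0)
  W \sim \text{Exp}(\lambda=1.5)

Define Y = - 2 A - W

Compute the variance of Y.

For independent RVs: Var(aX + bY) = a²Var(X) + b²Var(Y)
Var(A) = 5.3333333
Var(W) = 0.44444444
Var(Y) = (-2)²*5.3333333 + (-1)²*0.44444444
= 4*5.3333333 + 1*0.44444444 = 21.777778

21.777778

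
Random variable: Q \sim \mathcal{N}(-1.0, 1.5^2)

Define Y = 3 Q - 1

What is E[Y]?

For Y = 3Q - 1:
E[Y] = 3 * E[Q] - 1
E[Q] = -1.0 = -1
E[Y] = 3 * (-1) - 1 = -4

-4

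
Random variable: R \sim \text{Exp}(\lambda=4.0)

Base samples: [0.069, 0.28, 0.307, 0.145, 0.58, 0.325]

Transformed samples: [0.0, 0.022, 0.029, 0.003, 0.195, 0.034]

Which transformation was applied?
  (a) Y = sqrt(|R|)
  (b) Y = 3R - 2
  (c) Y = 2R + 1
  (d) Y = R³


Checking option (d) Y = R³:
  R = 0.069 -> Y = 0.0 ✓
  R = 0.28 -> Y = 0.022 ✓
  R = 0.307 -> Y = 0.029 ✓
All samples match this transformation.

(d) R³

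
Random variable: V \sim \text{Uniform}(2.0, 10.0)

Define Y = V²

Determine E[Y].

Using E[X²] = Var(X) + (E[X])²:
E[V] = 6
Var(V) = (10 - 2)^2/12 = 5.3333333
E[V²] = 5.3333333 + 6² = 5.3333333 + 36 = 41.333333

41.333333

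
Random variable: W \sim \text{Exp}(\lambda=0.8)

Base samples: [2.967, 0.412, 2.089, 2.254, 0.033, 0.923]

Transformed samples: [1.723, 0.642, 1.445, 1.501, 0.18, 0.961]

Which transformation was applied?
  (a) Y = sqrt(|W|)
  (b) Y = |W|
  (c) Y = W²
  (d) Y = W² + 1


Checking option (a) Y = sqrt(|W|):
  W = 2.967 -> Y = 1.723 ✓
  W = 0.412 -> Y = 0.642 ✓
  W = 2.089 -> Y = 1.445 ✓
All samples match this transformation.

(a) sqrt(|W|)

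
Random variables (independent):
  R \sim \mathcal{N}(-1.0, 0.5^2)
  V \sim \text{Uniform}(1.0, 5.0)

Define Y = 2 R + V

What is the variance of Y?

For independent RVs: Var(aX + bY) = a²Var(X) + b²Var(Y)
Var(R) = 0.25
Var(V) = 1.3333333
Var(Y) = 2²*0.25 + 1²*1.3333333
= 4*0.25 + 1*1.3333333 = 2.3333333

2.3333333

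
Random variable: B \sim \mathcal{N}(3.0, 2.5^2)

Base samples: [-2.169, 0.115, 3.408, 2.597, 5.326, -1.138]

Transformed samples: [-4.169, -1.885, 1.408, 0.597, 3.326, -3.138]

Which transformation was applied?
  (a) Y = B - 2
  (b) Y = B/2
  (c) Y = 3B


Checking option (a) Y = B - 2:
  B = -2.169 -> Y = -4.169 ✓
  B = 0.115 -> Y = -1.885 ✓
  B = 3.408 -> Y = 1.408 ✓
All samples match this transformation.

(a) B - 2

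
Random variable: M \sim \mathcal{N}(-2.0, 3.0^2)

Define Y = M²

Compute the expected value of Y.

E[M²] = Var(M) + (E[M])² = 9 + 4 = 13

13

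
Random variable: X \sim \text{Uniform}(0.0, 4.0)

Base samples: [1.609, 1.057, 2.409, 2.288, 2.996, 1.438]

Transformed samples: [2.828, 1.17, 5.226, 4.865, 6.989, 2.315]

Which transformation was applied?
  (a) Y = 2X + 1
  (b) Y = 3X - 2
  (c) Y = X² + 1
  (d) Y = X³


Checking option (b) Y = 3X - 2:
  X = 1.609 -> Y = 2.828 ✓
  X = 1.057 -> Y = 1.17 ✓
  X = 2.409 -> Y = 5.226 ✓
All samples match this transformation.

(b) 3X - 2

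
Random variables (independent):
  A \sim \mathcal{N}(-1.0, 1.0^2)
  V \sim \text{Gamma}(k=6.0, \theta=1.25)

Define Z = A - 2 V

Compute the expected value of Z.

E[Z] = 1*E[A] - 2*E[V]
E[A] = -1
E[V] = 7.5
E[Z] = 1*(-1) - 2*7.5 = -16

-16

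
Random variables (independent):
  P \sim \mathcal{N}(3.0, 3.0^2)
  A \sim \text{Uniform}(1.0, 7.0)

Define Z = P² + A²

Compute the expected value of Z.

E[Z] = E[P²] + E[A²]
E[P²] = Var(P) + E[P]² = 9 + 9 = 18
E[A²] = Var(A) + E[A]² = 3 + 16 = 19
E[Z] = 18 + 19 = 37

37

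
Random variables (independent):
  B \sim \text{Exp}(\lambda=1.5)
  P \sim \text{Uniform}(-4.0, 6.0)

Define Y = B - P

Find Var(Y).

For independent RVs: Var(aX + bY) = a²Var(X) + b²Var(Y)
Var(B) = 0.44444444
Var(P) = 8.3333333
Var(Y) = 1²*0.44444444 + (-1)²*8.3333333
= 1*0.44444444 + 1*8.3333333 = 8.7777778

8.7777778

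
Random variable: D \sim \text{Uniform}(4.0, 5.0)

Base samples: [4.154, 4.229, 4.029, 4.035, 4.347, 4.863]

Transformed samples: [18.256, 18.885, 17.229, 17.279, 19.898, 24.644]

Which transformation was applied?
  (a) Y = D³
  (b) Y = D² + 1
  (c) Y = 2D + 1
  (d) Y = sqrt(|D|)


Checking option (b) Y = D² + 1:
  D = 4.154 -> Y = 18.256 ✓
  D = 4.229 -> Y = 18.885 ✓
  D = 4.029 -> Y = 17.229 ✓
All samples match this transformation.

(b) D² + 1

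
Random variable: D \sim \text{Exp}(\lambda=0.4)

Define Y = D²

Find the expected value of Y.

Using E[X²] = Var(X) + (E[X])²:
E[D] = 2.5
Var(D) = 1/0.4^2 = 6.25
E[D²] = 6.25 + 2.5² = 6.25 + 6.25 = 12.5

12.5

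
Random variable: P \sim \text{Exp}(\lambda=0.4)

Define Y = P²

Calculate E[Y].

E[P²] = Var(P) + (E[P])² = 6.25 + 6.25 = 12.5

12.5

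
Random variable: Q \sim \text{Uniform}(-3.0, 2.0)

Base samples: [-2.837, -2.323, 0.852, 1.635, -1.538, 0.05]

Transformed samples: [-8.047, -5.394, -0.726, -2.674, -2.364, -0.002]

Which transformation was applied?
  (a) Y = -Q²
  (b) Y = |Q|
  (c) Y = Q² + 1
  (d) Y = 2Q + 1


Checking option (a) Y = -Q²:
  Q = -2.837 -> Y = -8.047 ✓
  Q = -2.323 -> Y = -5.394 ✓
  Q = 0.852 -> Y = -0.726 ✓
All samples match this transformation.

(a) -Q²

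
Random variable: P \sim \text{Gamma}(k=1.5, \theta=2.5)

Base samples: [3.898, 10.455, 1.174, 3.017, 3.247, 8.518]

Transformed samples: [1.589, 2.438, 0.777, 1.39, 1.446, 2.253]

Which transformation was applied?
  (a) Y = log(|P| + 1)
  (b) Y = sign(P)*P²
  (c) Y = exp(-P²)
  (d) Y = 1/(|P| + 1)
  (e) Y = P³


Checking option (a) Y = log(|P| + 1):
  P = 3.898 -> Y = 1.589 ✓
  P = 10.455 -> Y = 2.438 ✓
  P = 1.174 -> Y = 0.777 ✓
All samples match this transformation.

(a) log(|P| + 1)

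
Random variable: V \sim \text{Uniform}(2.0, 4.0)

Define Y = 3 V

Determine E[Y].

For Y = 3V:
E[Y] = 3 * E[V]
E[V] = (2 + 4)/2 = 3
E[Y] = 3 * 3 = 9

9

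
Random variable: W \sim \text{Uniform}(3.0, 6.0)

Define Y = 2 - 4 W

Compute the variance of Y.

For Y = aW + b: Var(Y) = a² * Var(W)
Var(W) = (6 - 3)^2/12 = 0.75
Var(Y) = (-4)² * 0.75 = 16 * 0.75 = 12

12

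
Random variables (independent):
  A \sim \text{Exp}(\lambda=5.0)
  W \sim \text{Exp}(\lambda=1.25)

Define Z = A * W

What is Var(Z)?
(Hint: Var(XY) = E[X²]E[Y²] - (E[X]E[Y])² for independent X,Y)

Var(XY) = E[X²]E[Y²] - (E[X]E[Y])²
E[A] = 0.2, Var(A) = 0.04
E[W] = 0.8, Var(W) = 0.64
E[A²] = 0.04 + 0.2² = 0.08
E[W²] = 0.64 + 0.8² = 1.28
Var(Z) = 0.08*1.28 - (0.2*0.8)²
= 0.1024 - 0.0256 = 0.0768

0.0768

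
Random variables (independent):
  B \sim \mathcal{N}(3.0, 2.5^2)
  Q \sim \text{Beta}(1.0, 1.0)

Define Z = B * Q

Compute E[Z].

For independent RVs: E[XY] = E[X]*E[Y]
E[B] = 3
E[Q] = 0.5
E[Z] = 3 * 0.5 = 1.5

1.5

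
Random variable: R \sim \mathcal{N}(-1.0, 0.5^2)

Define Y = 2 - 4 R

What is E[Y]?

For Y = -4R + 2:
E[Y] = -4 * E[R] + 2
E[R] = -1.0 = -1
E[Y] = -4 * (-1) + 2 = 6

6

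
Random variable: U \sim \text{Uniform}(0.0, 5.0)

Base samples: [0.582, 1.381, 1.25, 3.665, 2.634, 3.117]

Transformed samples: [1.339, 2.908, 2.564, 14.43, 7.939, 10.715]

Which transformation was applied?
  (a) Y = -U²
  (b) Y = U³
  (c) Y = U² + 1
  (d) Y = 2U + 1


Checking option (c) Y = U² + 1:
  U = 0.582 -> Y = 1.339 ✓
  U = 1.381 -> Y = 2.908 ✓
  U = 1.25 -> Y = 2.564 ✓
All samples match this transformation.

(c) U² + 1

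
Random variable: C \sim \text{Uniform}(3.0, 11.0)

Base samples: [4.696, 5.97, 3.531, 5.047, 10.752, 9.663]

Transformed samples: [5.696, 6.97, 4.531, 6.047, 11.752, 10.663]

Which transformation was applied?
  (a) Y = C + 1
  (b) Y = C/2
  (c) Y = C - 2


Checking option (a) Y = C + 1:
  C = 4.696 -> Y = 5.696 ✓
  C = 5.97 -> Y = 6.97 ✓
  C = 3.531 -> Y = 4.531 ✓
All samples match this transformation.

(a) C + 1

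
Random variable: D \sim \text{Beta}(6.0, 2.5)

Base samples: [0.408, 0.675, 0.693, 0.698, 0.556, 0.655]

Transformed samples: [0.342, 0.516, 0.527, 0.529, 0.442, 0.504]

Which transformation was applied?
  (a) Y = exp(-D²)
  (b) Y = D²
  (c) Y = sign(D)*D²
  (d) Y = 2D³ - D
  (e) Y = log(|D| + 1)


Checking option (e) Y = log(|D| + 1):
  D = 0.408 -> Y = 0.342 ✓
  D = 0.675 -> Y = 0.516 ✓
  D = 0.693 -> Y = 0.527 ✓
All samples match this transformation.

(e) log(|D| + 1)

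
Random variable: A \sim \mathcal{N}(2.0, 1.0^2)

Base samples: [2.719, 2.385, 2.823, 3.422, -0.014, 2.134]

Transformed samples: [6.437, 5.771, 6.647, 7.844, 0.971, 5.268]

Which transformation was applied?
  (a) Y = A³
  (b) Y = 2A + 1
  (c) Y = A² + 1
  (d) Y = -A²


Checking option (b) Y = 2A + 1:
  A = 2.719 -> Y = 6.437 ✓
  A = 2.385 -> Y = 5.771 ✓
  A = 2.823 -> Y = 6.647 ✓
All samples match this transformation.

(b) 2A + 1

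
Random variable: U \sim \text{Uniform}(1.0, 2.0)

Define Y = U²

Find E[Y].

Using E[X²] = Var(X) + (E[X])²:
E[U] = 1.5
Var(U) = (2 - 1)^2/12 = 0.083333333
E[U²] = 0.083333333 + 1.5² = 0.083333333 + 2.25 = 2.3333333

2.3333333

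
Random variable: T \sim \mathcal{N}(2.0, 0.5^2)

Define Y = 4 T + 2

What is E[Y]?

For Y = 4T + 2:
E[Y] = 4 * E[T] + 2
E[T] = 2.0 = 2
E[Y] = 4 * 2 + 2 = 10

10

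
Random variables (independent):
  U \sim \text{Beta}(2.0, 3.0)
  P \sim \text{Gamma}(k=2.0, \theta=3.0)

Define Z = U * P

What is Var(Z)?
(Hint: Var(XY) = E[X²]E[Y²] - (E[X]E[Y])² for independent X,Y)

Var(XY) = E[X²]E[Y²] - (E[X]E[Y])²
E[U] = 0.4, Var(U) = 0.04
E[P] = 6, Var(P) = 18
E[U²] = 0.04 + 0.4² = 0.2
E[P²] = 18 + 6² = 54
Var(Z) = 0.2*54 - (0.4*6)²
= 10.8 - 5.76 = 5.04

5.04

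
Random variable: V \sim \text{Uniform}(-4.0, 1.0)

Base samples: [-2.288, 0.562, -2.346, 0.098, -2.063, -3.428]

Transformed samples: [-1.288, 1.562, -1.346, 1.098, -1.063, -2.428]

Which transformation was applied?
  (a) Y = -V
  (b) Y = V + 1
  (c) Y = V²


Checking option (b) Y = V + 1:
  V = -2.288 -> Y = -1.288 ✓
  V = 0.562 -> Y = 1.562 ✓
  V = -2.346 -> Y = -1.346 ✓
All samples match this transformation.

(b) V + 1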